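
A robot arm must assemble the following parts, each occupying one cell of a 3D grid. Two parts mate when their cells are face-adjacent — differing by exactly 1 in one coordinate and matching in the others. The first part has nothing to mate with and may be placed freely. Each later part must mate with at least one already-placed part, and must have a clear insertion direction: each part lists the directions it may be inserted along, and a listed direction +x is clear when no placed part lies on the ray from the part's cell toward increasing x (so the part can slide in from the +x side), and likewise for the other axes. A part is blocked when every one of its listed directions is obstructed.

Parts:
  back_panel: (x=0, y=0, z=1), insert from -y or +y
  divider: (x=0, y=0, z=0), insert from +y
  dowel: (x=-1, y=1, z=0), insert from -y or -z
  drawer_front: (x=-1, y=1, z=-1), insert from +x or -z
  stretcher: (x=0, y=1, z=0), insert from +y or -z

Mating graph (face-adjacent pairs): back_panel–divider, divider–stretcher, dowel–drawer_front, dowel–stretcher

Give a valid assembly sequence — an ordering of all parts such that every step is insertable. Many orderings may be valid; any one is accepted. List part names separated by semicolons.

1. back_panel@(0, 0, 1) [-y clear] — {back_panel}
2. divider@(0, 0, 0) [+y clear] — {back_panel, divider}
3. stretcher@(0, 1, 0) [+y clear] — {back_panel, divider, stretcher}
4. dowel@(-1, 1, 0) [-y clear] — {back_panel, divider, dowel, stretcher}
5. drawer_front@(-1, 1, -1) [+x clear] — {back_panel, divider, dowel, drawer_front, stretcher}

back_panel; divider; stretcher; dowel; drawer_front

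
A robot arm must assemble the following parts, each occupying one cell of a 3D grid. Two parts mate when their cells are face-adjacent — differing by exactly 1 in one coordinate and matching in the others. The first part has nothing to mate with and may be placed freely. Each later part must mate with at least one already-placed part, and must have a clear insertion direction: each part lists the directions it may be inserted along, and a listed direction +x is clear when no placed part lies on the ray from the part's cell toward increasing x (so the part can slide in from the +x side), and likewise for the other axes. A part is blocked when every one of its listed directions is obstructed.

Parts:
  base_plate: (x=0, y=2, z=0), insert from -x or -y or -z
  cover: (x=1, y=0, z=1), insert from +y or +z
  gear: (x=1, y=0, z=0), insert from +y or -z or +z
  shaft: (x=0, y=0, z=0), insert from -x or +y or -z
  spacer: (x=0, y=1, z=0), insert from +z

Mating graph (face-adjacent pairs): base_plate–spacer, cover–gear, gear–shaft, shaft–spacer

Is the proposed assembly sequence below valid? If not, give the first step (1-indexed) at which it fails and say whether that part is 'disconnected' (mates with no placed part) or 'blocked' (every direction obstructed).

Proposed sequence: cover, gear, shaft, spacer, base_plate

Valid

1. cover@(1, 0, 1) [+y clear] — {cover}
2. gear@(1, 0, 0) [+y clear] — {cover, gear}
3. shaft@(0, 0, 0) [-x clear] — {cover, gear, shaft}
4. spacer@(0, 1, 0) [+z clear] — {cover, gear, shaft, spacer}
5. base_plate@(0, 2, 0) [-x clear] — {base_plate, cover, gear, shaft, spacer}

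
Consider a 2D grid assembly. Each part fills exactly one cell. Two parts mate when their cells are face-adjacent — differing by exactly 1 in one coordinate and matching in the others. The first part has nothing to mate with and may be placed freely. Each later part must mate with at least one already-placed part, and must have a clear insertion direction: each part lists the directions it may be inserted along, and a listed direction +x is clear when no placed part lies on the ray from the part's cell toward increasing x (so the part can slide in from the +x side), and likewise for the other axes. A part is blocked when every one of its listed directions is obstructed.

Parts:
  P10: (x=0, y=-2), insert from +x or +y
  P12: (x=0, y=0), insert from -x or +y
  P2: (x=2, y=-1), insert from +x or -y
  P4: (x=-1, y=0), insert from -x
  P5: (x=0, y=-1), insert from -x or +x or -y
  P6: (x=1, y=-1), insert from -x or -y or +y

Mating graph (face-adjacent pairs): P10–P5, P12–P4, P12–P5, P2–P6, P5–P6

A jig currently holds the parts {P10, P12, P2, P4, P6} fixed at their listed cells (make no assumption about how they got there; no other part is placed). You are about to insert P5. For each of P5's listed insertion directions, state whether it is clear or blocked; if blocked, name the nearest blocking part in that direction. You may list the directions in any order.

-x: ray from P5(0, -1) has no placed part ⇒ clear
+x: nearest on ray is P6@(1, -1) ⇒ blocked
-y: nearest on ray is P10@(0, -2) ⇒ blocked

+x: blocked by P6; -x: clear; -y: blocked by P10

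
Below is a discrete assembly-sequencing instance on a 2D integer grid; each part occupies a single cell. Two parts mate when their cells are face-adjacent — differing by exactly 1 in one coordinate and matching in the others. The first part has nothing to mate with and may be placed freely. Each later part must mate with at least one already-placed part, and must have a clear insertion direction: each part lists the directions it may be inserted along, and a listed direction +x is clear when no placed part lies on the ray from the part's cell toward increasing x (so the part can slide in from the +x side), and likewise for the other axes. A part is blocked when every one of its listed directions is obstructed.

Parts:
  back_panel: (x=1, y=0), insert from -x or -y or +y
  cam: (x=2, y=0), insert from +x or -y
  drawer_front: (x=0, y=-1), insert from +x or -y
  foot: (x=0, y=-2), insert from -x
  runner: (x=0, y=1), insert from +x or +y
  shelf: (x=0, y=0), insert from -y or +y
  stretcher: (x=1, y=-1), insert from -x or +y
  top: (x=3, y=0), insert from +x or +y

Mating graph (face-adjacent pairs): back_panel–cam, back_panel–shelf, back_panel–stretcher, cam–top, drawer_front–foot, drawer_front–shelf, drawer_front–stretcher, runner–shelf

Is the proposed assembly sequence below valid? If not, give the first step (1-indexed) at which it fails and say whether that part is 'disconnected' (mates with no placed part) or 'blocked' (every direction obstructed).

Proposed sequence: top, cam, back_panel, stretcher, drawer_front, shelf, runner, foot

Valid

1. top@(3, 0) [+x clear] — {top}
2. cam@(2, 0) [-y clear] — {cam, top}
3. back_panel@(1, 0) [-x clear] — {back_panel, cam, top}
4. stretcher@(1, -1) [-x clear] — {back_panel, cam, stretcher, top}
5. drawer_front@(0, -1) [-y clear] — {back_panel, cam, drawer_front, stretcher, top}
6. shelf@(0, 0) [+y clear] — {back_panel, cam, drawer_front, shelf, stretcher, top}
7. runner@(0, 1) [+x clear] — {back_panel, cam, drawer_front, runner, shelf, stretcher, top}
8. foot@(0, -2) [-x clear] — {back_panel, cam, drawer_front, foot, runner, shelf, stretcher, top}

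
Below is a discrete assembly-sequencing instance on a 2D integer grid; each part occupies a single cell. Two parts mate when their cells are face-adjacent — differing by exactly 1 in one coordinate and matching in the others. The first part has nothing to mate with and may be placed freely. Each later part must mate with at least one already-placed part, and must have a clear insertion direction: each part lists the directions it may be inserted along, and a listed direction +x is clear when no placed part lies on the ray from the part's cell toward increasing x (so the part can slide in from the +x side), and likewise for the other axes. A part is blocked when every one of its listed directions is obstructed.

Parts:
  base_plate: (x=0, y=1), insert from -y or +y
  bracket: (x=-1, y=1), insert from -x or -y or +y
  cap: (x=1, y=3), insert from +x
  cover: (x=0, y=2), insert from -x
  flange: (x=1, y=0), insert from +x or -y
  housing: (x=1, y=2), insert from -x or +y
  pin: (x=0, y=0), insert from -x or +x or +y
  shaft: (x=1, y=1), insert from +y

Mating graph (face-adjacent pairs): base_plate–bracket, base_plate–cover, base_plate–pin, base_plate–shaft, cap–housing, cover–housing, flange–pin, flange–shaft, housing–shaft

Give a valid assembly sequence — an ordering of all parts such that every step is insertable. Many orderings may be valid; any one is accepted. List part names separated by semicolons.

1. flange@(1, 0) [+x clear] — {flange}
2. shaft@(1, 1) [+y clear] — {flange, shaft}
3. base_plate@(0, 1) [-y clear] — {base_plate, flange, shaft}
4. housing@(1, 2) [-x clear] — {base_plate, flange, housing, shaft}
5. cap@(1, 3) [+x clear] — {base_plate, cap, flange, housing, shaft}
6. bracket@(-1, 1) [-x clear] — {base_plate, bracket, cap, flange, housing, shaft}
7. cover@(0, 2) [-x clear] — {base_plate, bracket, cap, cover, flange, housing, shaft}
8. pin@(0, 0) [-x clear] — {base_plate, bracket, cap, cover, flange, housing, pin, shaft}

flange; shaft; base_plate; housing; cap; bracket; cover; pin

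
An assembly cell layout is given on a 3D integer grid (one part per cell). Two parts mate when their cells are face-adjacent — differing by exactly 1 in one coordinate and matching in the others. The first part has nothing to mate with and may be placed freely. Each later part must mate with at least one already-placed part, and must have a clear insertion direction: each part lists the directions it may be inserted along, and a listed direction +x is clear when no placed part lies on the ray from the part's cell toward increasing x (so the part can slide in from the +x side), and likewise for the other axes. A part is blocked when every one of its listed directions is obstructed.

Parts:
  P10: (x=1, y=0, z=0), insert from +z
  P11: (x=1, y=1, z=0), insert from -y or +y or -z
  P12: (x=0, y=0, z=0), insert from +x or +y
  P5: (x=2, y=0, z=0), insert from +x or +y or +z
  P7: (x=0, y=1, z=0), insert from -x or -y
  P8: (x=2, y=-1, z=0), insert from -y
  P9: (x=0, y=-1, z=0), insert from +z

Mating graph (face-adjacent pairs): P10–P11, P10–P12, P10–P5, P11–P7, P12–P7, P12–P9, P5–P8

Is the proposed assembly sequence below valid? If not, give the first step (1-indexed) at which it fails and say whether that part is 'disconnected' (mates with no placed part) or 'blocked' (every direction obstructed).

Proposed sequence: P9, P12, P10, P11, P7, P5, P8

1. P9@(0, -1, 0) [+z clear] — {P9}
2. P12@(0, 0, 0) [+x clear] — {P12, P9}
3. P10@(1, 0, 0) [+z clear] — {P10, P12, P9}
4. P11@(1, 1, 0) [+y clear] — {P10, P11, P12, P9}
5. P7@(0, 1, 0) [-x clear] — {P10, P11, P12, P7, P9}
6. P5@(2, 0, 0) [+x clear] — {P10, P11, P12, P5, P7, P9}
7. P8@(2, -1, 0) [-y clear] — {P10, P11, P12, P5, P7, P8, P9}

Valid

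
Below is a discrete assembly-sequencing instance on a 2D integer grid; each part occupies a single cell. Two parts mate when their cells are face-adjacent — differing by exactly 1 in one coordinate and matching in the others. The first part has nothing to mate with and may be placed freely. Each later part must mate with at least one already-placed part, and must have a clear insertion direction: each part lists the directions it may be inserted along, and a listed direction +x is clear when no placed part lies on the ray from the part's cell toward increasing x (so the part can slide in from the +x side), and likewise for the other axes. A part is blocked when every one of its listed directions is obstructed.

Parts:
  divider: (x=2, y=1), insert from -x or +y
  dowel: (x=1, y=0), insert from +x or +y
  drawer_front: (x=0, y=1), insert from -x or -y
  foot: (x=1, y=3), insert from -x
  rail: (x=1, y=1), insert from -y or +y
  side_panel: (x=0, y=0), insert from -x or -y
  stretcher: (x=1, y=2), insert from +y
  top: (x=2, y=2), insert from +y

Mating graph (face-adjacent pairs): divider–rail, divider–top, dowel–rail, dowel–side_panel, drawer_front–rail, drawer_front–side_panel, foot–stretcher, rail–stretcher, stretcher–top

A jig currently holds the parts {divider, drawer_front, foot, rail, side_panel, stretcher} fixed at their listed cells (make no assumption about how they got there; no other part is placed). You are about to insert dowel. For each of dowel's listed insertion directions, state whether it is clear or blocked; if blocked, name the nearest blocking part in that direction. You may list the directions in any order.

+x: clear; +y: blocked by rail

+x: ray from dowel(1, 0) has no placed part ⇒ clear
+y: nearest on ray is rail@(1, 1) ⇒ blocked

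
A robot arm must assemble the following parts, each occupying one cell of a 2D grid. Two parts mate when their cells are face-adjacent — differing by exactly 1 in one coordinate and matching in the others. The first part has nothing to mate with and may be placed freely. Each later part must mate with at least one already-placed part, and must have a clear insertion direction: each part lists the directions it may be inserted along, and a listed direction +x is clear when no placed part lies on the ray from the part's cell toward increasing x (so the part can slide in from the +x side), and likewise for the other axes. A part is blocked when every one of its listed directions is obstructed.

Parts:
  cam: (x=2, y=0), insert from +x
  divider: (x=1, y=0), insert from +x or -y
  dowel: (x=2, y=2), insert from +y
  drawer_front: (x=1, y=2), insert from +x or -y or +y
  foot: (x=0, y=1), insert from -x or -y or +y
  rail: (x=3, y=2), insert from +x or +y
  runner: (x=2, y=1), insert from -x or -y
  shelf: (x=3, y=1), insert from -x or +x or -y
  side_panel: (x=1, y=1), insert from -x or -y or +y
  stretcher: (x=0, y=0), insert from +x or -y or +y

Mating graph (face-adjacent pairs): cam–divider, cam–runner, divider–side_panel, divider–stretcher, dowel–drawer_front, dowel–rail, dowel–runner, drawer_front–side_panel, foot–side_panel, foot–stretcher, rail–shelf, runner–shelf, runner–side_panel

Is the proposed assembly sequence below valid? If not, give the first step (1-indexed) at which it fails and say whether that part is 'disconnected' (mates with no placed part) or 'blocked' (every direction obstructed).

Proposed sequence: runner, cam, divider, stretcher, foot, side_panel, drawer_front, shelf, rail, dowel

Valid

1. runner@(2, 1) [-x clear] — {runner}
2. cam@(2, 0) [+x clear] — {cam, runner}
3. divider@(1, 0) [-y clear] — {cam, divider, runner}
4. stretcher@(0, 0) [-y clear] — {cam, divider, runner, stretcher}
5. foot@(0, 1) [-x clear] — {cam, divider, foot, runner, stretcher}
6. side_panel@(1, 1) [+y clear] — {cam, divider, foot, runner, side_panel, stretcher}
7. drawer_front@(1, 2) [+x clear] — {cam, divider, drawer_front, foot, runner, side_panel, stretcher}
8. shelf@(3, 1) [+x clear] — {cam, divider, drawer_front, foot, runner, shelf, side_panel, stretcher}
9. rail@(3, 2) [+x clear] — {cam, divider, drawer_front, foot, rail, runner, shelf, side_panel, stretcher}
10. dowel@(2, 2) [+y clear] — {cam, divider, dowel, drawer_front, foot, rail, runner, shelf, side_panel, stretcher}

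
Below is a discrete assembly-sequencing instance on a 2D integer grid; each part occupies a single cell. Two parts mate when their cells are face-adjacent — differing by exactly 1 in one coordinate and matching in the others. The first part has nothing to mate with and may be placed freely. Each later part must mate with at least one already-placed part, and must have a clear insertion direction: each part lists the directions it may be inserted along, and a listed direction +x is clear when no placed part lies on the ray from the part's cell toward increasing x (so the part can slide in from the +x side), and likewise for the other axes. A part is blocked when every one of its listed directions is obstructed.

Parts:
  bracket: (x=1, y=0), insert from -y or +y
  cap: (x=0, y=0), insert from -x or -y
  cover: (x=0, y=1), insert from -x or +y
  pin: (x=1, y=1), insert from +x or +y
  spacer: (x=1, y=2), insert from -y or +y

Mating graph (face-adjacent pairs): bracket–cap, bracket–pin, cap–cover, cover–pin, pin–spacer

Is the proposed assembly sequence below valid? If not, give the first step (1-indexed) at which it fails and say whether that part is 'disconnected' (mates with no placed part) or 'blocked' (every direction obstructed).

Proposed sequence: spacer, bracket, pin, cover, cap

1. spacer@(1, 2) [-y clear] — {spacer}
2. bracket@(1, 0) — no placed neighbour ⇒ disconnected

Invalid at step 2 (disconnected)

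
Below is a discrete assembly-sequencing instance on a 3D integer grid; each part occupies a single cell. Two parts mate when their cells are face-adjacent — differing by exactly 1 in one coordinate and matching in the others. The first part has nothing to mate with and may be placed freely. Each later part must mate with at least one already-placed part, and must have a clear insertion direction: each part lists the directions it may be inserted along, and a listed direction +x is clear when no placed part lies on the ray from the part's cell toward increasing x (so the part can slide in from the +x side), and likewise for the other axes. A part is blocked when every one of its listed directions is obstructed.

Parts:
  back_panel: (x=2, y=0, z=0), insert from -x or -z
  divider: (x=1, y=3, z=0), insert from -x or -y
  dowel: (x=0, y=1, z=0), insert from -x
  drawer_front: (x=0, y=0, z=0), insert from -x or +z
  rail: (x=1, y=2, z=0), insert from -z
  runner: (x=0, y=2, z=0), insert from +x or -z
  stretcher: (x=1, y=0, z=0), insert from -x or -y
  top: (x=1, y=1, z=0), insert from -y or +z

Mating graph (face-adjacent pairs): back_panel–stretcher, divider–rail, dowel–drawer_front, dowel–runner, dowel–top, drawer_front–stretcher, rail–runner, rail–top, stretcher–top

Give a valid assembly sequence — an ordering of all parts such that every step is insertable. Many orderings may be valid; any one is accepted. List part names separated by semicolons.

1. runner@(0, 2, 0) [+x clear] — {runner}
2. dowel@(0, 1, 0) [-x clear] — {dowel, runner}
3. top@(1, 1, 0) [-y clear] — {dowel, runner, top}
4. stretcher@(1, 0, 0) [-x clear] — {dowel, runner, stretcher, top}
5. back_panel@(2, 0, 0) [-z clear] — {back_panel, dowel, runner, stretcher, top}
6. drawer_front@(0, 0, 0) [-x clear] — {back_panel, dowel, drawer_front, runner, stretcher, top}
7. rail@(1, 2, 0) [-z clear] — {back_panel, dowel, drawer_front, rail, runner, stretcher, top}
8. divider@(1, 3, 0) [-x clear] — {back_panel, divider, dowel, drawer_front, rail, runner, stretcher, top}

runner; dowel; top; stretcher; back_panel; drawer_front; rail; divider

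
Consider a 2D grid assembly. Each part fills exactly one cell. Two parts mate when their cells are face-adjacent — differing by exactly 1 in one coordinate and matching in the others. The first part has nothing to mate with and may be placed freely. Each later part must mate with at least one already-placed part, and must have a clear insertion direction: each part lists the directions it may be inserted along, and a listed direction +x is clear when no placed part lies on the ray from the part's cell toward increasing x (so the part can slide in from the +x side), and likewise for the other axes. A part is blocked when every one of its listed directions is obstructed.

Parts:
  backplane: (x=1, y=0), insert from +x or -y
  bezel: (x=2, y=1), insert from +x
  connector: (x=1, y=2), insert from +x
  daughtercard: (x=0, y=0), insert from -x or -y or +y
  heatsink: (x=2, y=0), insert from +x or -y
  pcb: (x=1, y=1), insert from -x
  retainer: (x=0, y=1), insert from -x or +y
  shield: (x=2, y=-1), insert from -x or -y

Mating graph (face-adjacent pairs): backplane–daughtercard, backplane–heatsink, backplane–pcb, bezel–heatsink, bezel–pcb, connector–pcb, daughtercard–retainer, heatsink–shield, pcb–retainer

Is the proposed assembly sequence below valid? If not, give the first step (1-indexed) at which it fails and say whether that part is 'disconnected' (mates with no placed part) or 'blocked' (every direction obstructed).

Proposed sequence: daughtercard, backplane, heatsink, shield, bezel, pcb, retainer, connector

1. daughtercard@(0, 0) [-x clear] — {daughtercard}
2. backplane@(1, 0) [+x clear] — {backplane, daughtercard}
3. heatsink@(2, 0) [+x clear] — {backplane, daughtercard, heatsink}
4. shield@(2, -1) [-x clear] — {backplane, daughtercard, heatsink, shield}
5. bezel@(2, 1) [+x clear] — {backplane, bezel, daughtercard, heatsink, shield}
6. pcb@(1, 1) [-x clear] — {backplane, bezel, daughtercard, heatsink, pcb, shield}
7. retainer@(0, 1) [-x clear] — {backplane, bezel, daughtercard, heatsink, pcb, retainer, shield}
8. connector@(1, 2) [+x clear] — {backplane, bezel, connector, daughtercard, heatsink, pcb, retainer, shield}

Valid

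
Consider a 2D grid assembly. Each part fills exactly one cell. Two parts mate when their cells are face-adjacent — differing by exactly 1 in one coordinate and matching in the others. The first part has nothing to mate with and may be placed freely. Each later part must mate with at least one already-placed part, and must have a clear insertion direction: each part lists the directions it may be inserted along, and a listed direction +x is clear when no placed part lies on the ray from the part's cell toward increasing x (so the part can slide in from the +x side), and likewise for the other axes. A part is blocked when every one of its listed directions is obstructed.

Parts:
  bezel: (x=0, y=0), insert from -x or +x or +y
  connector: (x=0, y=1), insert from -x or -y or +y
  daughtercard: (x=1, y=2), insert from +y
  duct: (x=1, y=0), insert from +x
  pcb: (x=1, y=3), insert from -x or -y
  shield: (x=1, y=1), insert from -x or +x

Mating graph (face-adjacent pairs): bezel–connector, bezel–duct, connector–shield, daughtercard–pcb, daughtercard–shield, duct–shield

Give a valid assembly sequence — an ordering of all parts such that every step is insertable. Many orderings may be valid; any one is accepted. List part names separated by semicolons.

daughtercard; shield; pcb; connector; bezel; duct

1. daughtercard@(1, 2) [+y clear] — {daughtercard}
2. shield@(1, 1) [-x clear] — {daughtercard, shield}
3. pcb@(1, 3) [-x clear] — {daughtercard, pcb, shield}
4. connector@(0, 1) [-x clear] — {connector, daughtercard, pcb, shield}
5. bezel@(0, 0) [-x clear] — {bezel, connector, daughtercard, pcb, shield}
6. duct@(1, 0) [+x clear] — {bezel, connector, daughtercard, duct, pcb, shield}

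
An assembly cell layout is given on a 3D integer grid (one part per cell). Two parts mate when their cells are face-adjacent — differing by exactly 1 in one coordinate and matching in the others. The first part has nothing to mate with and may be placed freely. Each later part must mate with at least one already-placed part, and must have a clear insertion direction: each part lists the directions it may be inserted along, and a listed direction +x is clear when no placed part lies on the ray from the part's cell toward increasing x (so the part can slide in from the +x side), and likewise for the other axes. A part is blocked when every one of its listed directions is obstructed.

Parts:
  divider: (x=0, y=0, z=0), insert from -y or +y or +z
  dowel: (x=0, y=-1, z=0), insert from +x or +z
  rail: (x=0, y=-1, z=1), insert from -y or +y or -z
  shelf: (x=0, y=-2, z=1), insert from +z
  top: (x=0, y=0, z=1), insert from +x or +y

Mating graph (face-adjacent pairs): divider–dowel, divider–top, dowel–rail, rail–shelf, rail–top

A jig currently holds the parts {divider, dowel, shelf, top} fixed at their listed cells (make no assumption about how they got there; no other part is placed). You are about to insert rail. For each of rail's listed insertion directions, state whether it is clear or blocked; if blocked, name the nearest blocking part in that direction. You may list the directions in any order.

-y: nearest on ray is shelf@(0, -2, 1) ⇒ blocked
+y: nearest on ray is top@(0, 0, 1) ⇒ blocked
-z: nearest on ray is dowel@(0, -1, 0) ⇒ blocked

+y: blocked by top; -y: blocked by shelf; -z: blocked by dowel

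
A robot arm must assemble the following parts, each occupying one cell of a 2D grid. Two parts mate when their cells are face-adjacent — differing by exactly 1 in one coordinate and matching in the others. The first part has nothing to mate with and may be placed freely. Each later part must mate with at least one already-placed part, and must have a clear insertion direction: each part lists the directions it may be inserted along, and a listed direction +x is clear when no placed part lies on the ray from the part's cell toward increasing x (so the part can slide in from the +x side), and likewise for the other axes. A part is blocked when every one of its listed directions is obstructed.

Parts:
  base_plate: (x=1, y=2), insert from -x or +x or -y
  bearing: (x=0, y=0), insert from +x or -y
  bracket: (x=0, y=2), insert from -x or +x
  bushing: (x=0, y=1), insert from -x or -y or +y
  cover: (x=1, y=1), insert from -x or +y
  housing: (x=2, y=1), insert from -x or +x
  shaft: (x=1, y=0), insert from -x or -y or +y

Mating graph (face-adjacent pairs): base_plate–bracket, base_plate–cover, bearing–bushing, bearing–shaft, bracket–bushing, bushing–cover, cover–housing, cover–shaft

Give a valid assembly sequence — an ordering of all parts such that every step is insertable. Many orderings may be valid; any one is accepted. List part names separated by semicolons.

1. shaft@(1, 0) [-x clear] — {shaft}
2. cover@(1, 1) [-x clear] — {cover, shaft}
3. base_plate@(1, 2) [-x clear] — {base_plate, cover, shaft}
4. bracket@(0, 2) [-x clear] — {base_plate, bracket, cover, shaft}
5. bushing@(0, 1) [-x clear] — {base_plate, bracket, bushing, cover, shaft}
6. bearing@(0, 0) [-y clear] — {base_plate, bearing, bracket, bushing, cover, shaft}
7. housing@(2, 1) [+x clear] — {base_plate, bearing, bracket, bushing, cover, housing, shaft}

shaft; cover; base_plate; bracket; bushing; bearing; housing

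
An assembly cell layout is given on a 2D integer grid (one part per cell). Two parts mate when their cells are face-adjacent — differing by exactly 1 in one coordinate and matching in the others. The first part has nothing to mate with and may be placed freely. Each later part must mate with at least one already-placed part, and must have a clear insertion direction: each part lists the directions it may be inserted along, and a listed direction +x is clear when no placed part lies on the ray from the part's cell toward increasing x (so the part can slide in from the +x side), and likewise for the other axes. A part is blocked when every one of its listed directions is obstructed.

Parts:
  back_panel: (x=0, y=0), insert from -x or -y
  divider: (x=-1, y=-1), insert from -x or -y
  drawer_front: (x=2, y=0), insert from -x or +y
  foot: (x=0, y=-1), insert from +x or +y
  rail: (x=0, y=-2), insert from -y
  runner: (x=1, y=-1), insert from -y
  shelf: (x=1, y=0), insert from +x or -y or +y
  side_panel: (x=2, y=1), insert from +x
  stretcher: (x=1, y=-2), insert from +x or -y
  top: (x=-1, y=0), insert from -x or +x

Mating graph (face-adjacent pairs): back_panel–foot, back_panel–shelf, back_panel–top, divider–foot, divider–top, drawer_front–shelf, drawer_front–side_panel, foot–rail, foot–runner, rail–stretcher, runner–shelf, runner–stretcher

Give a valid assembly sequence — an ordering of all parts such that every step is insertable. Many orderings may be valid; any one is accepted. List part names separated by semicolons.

1. shelf@(1, 0) [+x clear] — {shelf}
2. drawer_front@(2, 0) [+y clear] — {drawer_front, shelf}
3. side_panel@(2, 1) [+x clear] — {drawer_front, shelf, side_panel}
4. runner@(1, -1) [-y clear] — {drawer_front, runner, shelf, side_panel}
5. foot@(0, -1) [+y clear] — {drawer_front, foot, runner, shelf, side_panel}
6. rail@(0, -2) [-y clear] — {drawer_front, foot, rail, runner, shelf, side_panel}
7. stretcher@(1, -2) [+x clear] — {drawer_front, foot, rail, runner, shelf, side_panel, stretcher}
8. divider@(-1, -1) [-x clear] — {divider, drawer_front, foot, rail, runner, shelf, side_panel, stretcher}
9. back_panel@(0, 0) [-x clear] — {back_panel, divider, drawer_front, foot, rail, runner, shelf, side_panel, stretcher}
10. top@(-1, 0) [-x clear] — {back_panel, divider, drawer_front, foot, rail, runner, shelf, side_panel, stretcher, top}

shelf; drawer_front; side_panel; runner; foot; rail; stretcher; divider; back_panel; top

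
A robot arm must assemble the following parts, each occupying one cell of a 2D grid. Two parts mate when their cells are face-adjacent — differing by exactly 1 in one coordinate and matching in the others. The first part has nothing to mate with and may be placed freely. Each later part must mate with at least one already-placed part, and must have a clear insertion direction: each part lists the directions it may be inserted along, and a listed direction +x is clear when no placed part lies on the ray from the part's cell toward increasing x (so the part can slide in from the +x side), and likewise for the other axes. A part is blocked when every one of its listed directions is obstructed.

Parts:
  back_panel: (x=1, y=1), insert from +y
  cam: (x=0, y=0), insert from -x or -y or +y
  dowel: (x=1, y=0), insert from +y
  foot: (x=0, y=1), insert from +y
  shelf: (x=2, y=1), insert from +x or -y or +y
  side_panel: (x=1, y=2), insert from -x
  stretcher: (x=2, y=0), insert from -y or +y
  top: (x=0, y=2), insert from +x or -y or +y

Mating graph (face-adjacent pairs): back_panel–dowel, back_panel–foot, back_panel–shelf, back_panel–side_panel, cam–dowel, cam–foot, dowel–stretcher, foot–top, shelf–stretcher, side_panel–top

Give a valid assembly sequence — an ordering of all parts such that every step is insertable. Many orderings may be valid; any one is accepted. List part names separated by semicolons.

1. dowel@(1, 0) [+y clear] — {dowel}
2. cam@(0, 0) [-x clear] — {cam, dowel}
3. foot@(0, 1) [+y clear] — {cam, dowel, foot}
4. stretcher@(2, 0) [-y clear] — {cam, dowel, foot, stretcher}
5. shelf@(2, 1) [+x clear] — {cam, dowel, foot, shelf, stretcher}
6. back_panel@(1, 1) [+y clear] — {back_panel, cam, dowel, foot, shelf, stretcher}
7. side_panel@(1, 2) [-x clear] — {back_panel, cam, dowel, foot, shelf, side_panel, stretcher}
8. top@(0, 2) [+y clear] — {back_panel, cam, dowel, foot, shelf, side_panel, stretcher, top}

dowel; cam; foot; stretcher; shelf; back_panel; side_panel; top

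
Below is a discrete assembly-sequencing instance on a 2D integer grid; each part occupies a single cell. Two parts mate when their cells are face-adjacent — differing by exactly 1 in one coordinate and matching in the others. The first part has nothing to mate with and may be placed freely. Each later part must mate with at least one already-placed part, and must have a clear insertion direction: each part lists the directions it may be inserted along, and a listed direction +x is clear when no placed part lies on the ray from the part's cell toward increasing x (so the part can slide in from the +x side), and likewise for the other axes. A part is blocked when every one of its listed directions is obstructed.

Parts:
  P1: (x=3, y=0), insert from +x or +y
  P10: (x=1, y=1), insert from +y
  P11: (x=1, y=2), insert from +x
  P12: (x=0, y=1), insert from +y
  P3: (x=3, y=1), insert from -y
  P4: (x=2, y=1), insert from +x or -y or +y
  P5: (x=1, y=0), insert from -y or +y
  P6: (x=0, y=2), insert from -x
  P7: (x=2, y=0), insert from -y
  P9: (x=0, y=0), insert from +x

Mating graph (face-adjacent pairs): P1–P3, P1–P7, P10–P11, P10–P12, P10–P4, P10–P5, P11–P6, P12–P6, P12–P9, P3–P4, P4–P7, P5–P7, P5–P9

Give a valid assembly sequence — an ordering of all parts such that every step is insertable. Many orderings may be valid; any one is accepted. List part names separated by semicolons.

1. P3@(3, 1) [-y clear] — {P3}
2. P4@(2, 1) [-y clear] — {P3, P4}
3. P10@(1, 1) [+y clear] — {P10, P3, P4}
4. P12@(0, 1) [+y clear] — {P10, P12, P3, P4}
5. P6@(0, 2) [-x clear] — {P10, P12, P3, P4, P6}
6. P9@(0, 0) [+x clear] — {P10, P12, P3, P4, P6, P9}
7. P1@(3, 0) [+x clear] — {P1, P10, P12, P3, P4, P6, P9}
8. P5@(1, 0) [-y clear] — {P1, P10, P12, P3, P4, P5, P6, P9}
9. P7@(2, 0) [-y clear] — {P1, P10, P12, P3, P4, P5, P6, P7, P9}
10. P11@(1, 2) [+x clear] — {P1, P10, P11, P12, P3, P4, P5, P6, P7, P9}

P3; P4; P10; P12; P6; P9; P1; P5; P7; P11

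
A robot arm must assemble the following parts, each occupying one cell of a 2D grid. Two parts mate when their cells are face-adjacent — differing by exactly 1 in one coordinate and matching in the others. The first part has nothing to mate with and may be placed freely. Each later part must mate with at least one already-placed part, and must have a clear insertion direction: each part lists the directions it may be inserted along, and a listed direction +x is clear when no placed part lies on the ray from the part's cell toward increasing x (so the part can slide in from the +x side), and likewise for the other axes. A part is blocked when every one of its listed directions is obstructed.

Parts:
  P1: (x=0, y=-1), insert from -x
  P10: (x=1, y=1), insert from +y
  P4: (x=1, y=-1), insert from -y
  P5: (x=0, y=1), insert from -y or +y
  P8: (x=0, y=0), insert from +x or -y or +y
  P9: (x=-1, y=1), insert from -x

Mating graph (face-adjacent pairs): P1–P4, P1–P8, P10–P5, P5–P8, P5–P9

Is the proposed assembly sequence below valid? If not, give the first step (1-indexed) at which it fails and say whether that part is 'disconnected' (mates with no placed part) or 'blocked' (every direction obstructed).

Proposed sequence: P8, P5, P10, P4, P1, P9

1. P8@(0, 0) [+x clear] — {P8}
2. P5@(0, 1) [+y clear] — {P5, P8}
3. P10@(1, 1) [+y clear] — {P10, P5, P8}
4. P4@(1, -1) — no placed neighbour ⇒ disconnected

Invalid at step 4 (disconnected)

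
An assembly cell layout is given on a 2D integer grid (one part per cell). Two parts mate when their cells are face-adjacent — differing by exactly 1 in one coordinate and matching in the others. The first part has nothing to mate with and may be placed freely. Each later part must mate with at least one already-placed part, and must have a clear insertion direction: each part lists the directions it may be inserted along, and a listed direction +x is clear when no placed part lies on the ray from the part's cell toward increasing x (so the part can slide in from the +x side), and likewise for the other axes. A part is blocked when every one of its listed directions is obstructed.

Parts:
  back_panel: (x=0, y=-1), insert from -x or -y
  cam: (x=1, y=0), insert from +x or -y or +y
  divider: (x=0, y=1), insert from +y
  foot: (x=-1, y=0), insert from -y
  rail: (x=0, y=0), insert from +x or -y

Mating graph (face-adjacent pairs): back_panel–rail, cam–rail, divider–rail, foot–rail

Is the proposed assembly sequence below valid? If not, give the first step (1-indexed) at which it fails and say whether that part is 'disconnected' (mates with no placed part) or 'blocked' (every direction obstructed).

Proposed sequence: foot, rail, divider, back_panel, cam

Valid

1. foot@(-1, 0) [-y clear] — {foot}
2. rail@(0, 0) [+x clear] — {foot, rail}
3. divider@(0, 1) [+y clear] — {divider, foot, rail}
4. back_panel@(0, -1) [-x clear] — {back_panel, divider, foot, rail}
5. cam@(1, 0) [+x clear] — {back_panel, cam, divider, foot, rail}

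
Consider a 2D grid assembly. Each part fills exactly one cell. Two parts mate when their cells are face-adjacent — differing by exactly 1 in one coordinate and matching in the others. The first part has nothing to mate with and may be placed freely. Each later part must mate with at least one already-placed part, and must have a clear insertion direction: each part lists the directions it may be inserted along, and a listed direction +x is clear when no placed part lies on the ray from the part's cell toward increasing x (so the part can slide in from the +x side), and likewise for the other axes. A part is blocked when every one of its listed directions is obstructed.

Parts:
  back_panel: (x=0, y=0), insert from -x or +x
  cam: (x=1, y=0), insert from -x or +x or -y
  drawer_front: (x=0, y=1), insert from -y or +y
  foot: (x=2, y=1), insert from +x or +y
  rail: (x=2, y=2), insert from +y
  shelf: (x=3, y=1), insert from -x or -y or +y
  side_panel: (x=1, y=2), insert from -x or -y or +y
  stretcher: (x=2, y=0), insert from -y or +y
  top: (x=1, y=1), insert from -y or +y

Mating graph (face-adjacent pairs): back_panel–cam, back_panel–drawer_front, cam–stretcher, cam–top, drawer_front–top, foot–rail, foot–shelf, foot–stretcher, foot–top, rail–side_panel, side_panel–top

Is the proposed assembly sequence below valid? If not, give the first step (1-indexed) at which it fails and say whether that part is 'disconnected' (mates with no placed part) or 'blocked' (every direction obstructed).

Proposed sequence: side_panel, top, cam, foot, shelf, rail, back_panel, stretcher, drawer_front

1. side_panel@(1, 2) [-x clear] — {side_panel}
2. top@(1, 1) [-y clear] — {side_panel, top}
3. cam@(1, 0) [-x clear] — {cam, side_panel, top}
4. foot@(2, 1) [+x clear] — {cam, foot, side_panel, top}
5. shelf@(3, 1) [-y clear] — {cam, foot, shelf, side_panel, top}
6. rail@(2, 2) [+y clear] — {cam, foot, rail, shelf, side_panel, top}
7. back_panel@(0, 0) [-x clear] — {back_panel, cam, foot, rail, shelf, side_panel, top}
8. stretcher@(2, 0) [-y clear] — {back_panel, cam, foot, rail, shelf, side_panel, stretcher, top}
9. drawer_front@(0, 1) [+y clear] — {back_panel, cam, drawer_front, foot, rail, shelf, side_panel, stretcher, top}

Valid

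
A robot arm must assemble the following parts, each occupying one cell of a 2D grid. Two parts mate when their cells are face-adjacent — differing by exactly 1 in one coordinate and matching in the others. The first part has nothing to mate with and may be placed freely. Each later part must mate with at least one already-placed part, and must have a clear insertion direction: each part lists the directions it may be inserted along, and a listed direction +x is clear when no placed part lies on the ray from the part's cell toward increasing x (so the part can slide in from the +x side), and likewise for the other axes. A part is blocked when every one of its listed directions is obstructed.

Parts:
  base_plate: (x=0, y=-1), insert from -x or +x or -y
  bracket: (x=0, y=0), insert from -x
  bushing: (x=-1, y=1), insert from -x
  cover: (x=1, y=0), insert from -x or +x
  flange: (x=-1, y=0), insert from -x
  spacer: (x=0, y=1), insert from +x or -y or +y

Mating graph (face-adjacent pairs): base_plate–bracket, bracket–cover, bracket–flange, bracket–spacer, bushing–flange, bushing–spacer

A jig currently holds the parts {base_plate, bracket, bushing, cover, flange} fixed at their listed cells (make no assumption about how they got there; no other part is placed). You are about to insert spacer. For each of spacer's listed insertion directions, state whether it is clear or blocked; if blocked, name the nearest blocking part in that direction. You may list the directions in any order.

+x: clear; +y: clear; -y: blocked by bracket

+x: ray from spacer(0, 1) has no placed part ⇒ clear
-y: nearest on ray is bracket@(0, 0) ⇒ blocked
+y: ray from spacer(0, 1) has no placed part ⇒ clear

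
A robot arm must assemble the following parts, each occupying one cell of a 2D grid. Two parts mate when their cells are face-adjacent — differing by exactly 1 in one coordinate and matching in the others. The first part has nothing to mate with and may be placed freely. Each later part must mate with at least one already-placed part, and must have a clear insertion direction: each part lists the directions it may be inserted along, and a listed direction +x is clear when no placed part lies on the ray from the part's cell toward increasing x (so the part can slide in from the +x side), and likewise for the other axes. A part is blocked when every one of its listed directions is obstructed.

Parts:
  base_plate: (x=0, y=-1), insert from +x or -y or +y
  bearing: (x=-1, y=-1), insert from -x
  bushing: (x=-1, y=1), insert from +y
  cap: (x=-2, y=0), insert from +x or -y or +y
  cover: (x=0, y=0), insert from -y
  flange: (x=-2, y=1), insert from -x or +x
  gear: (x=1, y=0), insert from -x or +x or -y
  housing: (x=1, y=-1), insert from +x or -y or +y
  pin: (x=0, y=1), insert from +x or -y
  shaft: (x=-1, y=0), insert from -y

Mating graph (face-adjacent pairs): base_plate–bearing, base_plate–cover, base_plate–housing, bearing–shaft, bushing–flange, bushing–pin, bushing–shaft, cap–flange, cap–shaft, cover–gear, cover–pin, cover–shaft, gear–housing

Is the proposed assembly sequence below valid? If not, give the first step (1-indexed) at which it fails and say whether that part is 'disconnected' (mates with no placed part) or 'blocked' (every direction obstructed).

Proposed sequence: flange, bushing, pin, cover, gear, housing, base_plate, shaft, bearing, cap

1. flange@(-2, 1) [-x clear] — {flange}
2. bushing@(-1, 1) [+y clear] — {bushing, flange}
3. pin@(0, 1) [+x clear] — {bushing, flange, pin}
4. cover@(0, 0) [-y clear] — {bushing, cover, flange, pin}
5. gear@(1, 0) [+x clear] — {bushing, cover, flange, gear, pin}
6. housing@(1, -1) [+x clear] — {bushing, cover, flange, gear, housing, pin}
7. base_plate@(0, -1) [-y clear] — {base_plate, bushing, cover, flange, gear, housing, pin}
8. shaft@(-1, 0) [-y clear] — {base_plate, bushing, cover, flange, gear, housing, pin, shaft}
9. bearing@(-1, -1) [-x clear] — {base_plate, bearing, bushing, cover, flange, gear, housing, pin, shaft}
10. cap@(-2, 0) [-y clear] — {base_plate, bearing, bushing, cap, cover, flange, gear, housing, pin, shaft}

Valid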